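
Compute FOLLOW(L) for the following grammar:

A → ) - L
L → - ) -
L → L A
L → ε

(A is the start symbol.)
In A → ) - L: L is at the end, add FOLLOW(A)
In L → L A: L is followed by A, add FIRST(A) \ {ε} = { ')' }

The FOLLOW sets referred to above (computed the same way, to a fixed point):
  FOLLOW(A) = { $, ')' }

Taking the union: FOLLOW(L) = { $, ')' }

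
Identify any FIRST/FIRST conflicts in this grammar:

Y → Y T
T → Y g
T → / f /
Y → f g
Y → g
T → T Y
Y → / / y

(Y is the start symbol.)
FIRST sets of the non-terminals at (or reachable through a nullable prefix from) the front of some alternative:
  FIRST(Y) = { '/', 'f', 'g' }
  FIRST(T) = { '/', 'f', 'g' }

Productions for Y:
  Y → Y T: FIRST = { '/', 'f', 'g' }
  Y → f g: FIRST = { 'f' }
  Y → g: FIRST = { 'g' }
  Y → / / y: FIRST = { '/' }
Productions for T:
  T → Y g: FIRST = { '/', 'f', 'g' }
  T → / f /: FIRST = { '/' }
  T → T Y: FIRST = { '/', 'f', 'g' }

Conflict for Y: Y → Y T and Y → f g
  Overlap: { 'f' }
Conflict for Y: Y → Y T and Y → g
  Overlap: { 'g' }
Conflict for Y: Y → Y T and Y → / / y
  Overlap: { '/' }
Conflict for T: T → Y g and T → / f /
  Overlap: { '/' }
Conflict for T: T → Y g and T → T Y
  Overlap: { '/', 'f', 'g' }
Conflict for T: T → / f / and T → T Y
  Overlap: { '/' }

Answer: Yes. Y → Y T / Y → f g on { 'f' }; Y → Y T / Y → g on { 'g' }; Y → Y T / Y → '/' '/' y on { '/' }; T → Y g / T → '/' f '/' on { '/' }; T → Y g / T → T Y on { '/', 'f', 'g' }; T → '/' f '/' / T → T Y on { '/' }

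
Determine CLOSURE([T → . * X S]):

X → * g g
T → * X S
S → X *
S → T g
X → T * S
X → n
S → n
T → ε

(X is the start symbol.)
To compute CLOSURE, for each item [A → α.Bβ] where B is a non-terminal, add [B → .γ] for all productions B → γ; repeat for the newly added items until nothing changes.

Start with: [T → . * X S]
The dot precedes the terminal '*', so nothing is added.

CLOSURE = { [T → . * X S] }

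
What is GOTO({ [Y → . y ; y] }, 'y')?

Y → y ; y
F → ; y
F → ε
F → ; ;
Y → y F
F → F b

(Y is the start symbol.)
GOTO(I, 'y') = CLOSURE({ [A → αX.β] : [A → α.Xβ] ∈ I, X = 'y' })

Items with dot before 'y', with the dot advanced:
  [Y → . y ; y] → [Y → y . ; y]
Closure adds nothing (no advanced item has the dot before a non-terminal).

GOTO = { [Y → y . ; y] }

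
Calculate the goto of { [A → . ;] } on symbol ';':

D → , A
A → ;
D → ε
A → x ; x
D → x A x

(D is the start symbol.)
{ [A → ; .] }

GOTO(I, ';') = CLOSURE({ [A → αX.β] : [A → α.Xβ] ∈ I, X = ';' })

Items with dot before ';', with the dot advanced:
  [A → . ;] → [A → ; .]
Closure adds nothing (no advanced item has the dot before a non-terminal).

GOTO = { [A → ; .] }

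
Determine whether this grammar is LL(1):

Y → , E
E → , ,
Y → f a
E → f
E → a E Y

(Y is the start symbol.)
Yes, the grammar is LL(1).

For Y:
  PREDICT(Y → ',' E) = { ',' }
  PREDICT(Y → f a) = { 'f' }
For E:
  PREDICT(E → ',' ',') = { ',' }
  PREDICT(E → f) = { 'f' }
  PREDICT(E → a E Y) = { 'a' }

All predict sets are disjoint. The grammar IS LL(1).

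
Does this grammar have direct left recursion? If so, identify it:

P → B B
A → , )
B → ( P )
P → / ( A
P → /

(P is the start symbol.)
No direct left recursion

Direct left recursion occurs when N → N α for some non-terminal N (the right-hand side begins with the left-hand side itself).

P → B B: starts with B
A → , ): starts with ','
B → ( P ): starts with '('
P → / ( A: starts with '/'
P → /: starts with '/'

No direct left recursion found.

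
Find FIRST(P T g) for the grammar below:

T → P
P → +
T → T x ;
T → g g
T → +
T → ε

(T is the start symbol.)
FIRST sets of the non-terminals involved (from the grammar, by fixed-point iteration):
  FIRST(P) = { '+' }

To compute FIRST(P T g), process the symbols left to right:
Symbol P is a non-terminal. Add FIRST(P) \ {ε} = { '+' }
P is not nullable (ε ∉ FIRST(P)), so stop here.
FIRST(P T g) = { '+' }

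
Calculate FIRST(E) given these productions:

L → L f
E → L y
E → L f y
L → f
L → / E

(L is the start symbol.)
To compute FIRST(E), examine every production with E on the left-hand side, reading each right-hand side left to right until a non-nullable symbol is reached.

FIRST sets of the other non-terminals involved (by the same procedure, iterated to a fixed point):
  FIRST(L) = { '/', 'f' }

From E → L y:
  - L is a non-terminal: add FIRST(L) \ {ε} = { '/', 'f' }
    L is not nullable, so stop
From E → L f y:
  - L is a non-terminal: add FIRST(L) \ {ε} = { '/', 'f' }
    L is not nullable, so stop

Collecting: FIRST(E) = { '/', 'f' }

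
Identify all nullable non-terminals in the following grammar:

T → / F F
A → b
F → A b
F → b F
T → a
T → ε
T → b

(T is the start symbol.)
{ 'T' }

A non-terminal is nullable if it can derive ε (the empty string): either it has an ε-production, or it has a production whose right-hand side consists entirely of nullable non-terminals.

ε-productions: T → ε
So T is immediately nullable.
No further non-terminal can be added: every production for the remaining non-terminals contains a terminal or a non-nullable non-terminal.
Nullable = { 'T' }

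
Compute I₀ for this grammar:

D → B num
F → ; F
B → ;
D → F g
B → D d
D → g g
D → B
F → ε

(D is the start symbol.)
First, augment the grammar with D' → D
I₀ = CLOSURE({ [D' → . D] }):
  [D' → . D] has the dot before D: add [D → . B num], [D → . F g], [D → . g g], [D → . B]
  [D → . B num] has the dot before B: add [B → . ;], [B → . D d]
  [D → . F g] has the dot before F: add [F → . ; F], [F → .]
No further items can be added.

I₀ = { [B → . ;], [B → . D d], [D → . B num], [D → . B], [D → . F g], [D → . g g], [D' → . D], [F → . ; F], [F → .] }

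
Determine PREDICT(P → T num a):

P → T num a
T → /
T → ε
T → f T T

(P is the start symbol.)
{ '/', 'f', 'num' }

PREDICT(P → T num a) = (FIRST(RHS) \ {ε}) ∪ (FOLLOW(P) if ε ∈ FIRST(RHS), i.e. RHS ⇒* ε)
FIRST(T) = { '/', 'f', ε }
FIRST(T num a) = { '/', 'f', 'num' }
ε ∉ FIRST(T num a), so FOLLOW(P) is not added.
PREDICT(P → T num a) = { '/', 'f', 'num' }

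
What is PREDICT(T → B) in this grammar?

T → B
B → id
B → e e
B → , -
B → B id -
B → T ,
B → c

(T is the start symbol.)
PREDICT(T → B) = (FIRST(RHS) \ {ε}) ∪ (FOLLOW(T) if ε ∈ FIRST(RHS), i.e. RHS ⇒* ε)
FIRST(B) = { ',', 'c', 'e', 'id' }
FIRST(B) = { ',', 'c', 'e', 'id' }
ε ∉ FIRST(B), so FOLLOW(T) is not added.
PREDICT(T → B) = { ',', 'c', 'e', 'id' }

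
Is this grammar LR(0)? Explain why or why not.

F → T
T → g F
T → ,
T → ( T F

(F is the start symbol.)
Yes, the grammar is LR(0)

A grammar is LR(0) if no state in the canonical LR(0) collection has:
  - both a shift item (dot before a terminal) and a complete item (shift-reduce conflict), or
  - two or more complete items (reduce-reduce conflict; the accept item [F' → F .] counts as a complete item here).

Augment with F' → F and build the canonical LR(0) collection (I0 = CLOSURE({[F' → . F]}), then GOTO on every symbol after a dot until no new states appear). It has 9 states:
  I0: { [F → . T], [F' → . F], [T → . ( T F], [T → . ,], [T → . g F] }  — shift
  I1: { [T → ( . T F], [T → . ( T F], [T → . ,], [T → . g F] }  — shift
  I2: { [T → , .] }  — reduce
  I3: { [F' → F .] }  — accept
  I4: { [F → T .] }  — reduce
  I5: { [F → . T], [T → . ( T F], [T → . ,], [T → . g F], [T → g . F] }  — shift
  I6: { [T → g F .] }  — reduce
  I7: { [F → . T], [T → ( T . F], [T → . ( T F], [T → . ,], [T → . g F] }  — shift
  I8: { [T → ( T F .] }  — reduce

Every state is either a pure shift/goto state or contains exactly one complete item and nothing to shift — no conflicts. The grammar is LR(0).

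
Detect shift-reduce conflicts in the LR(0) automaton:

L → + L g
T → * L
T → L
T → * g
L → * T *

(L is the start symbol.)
No shift-reduce conflicts

Augment with L' → L and build the canonical LR(0) collection (I0 = CLOSURE({[L' → . L]}), then GOTO on every symbol after a dot until no new states appear). It has 12 states:
  I0: { [L → . * T *], [L → . + L g], [L' → . L] }  — shift
  I1: { [L → * . T *], [L → . * T *], [L → . + L g], [T → . * L], [T → . * g], [T → . L] }  — shift
  I2: { [L → + . L g], [L → . * T *], [L → . + L g] }  — shift
  I3: { [L' → L .] }  — accept
  I4: { [L → + L . g] }  — shift
  I5: { [L → + L g .] }  — reduce
  I6: { [L → * . T *], [L → . * T *], [L → . + L g], [T → * . L], [T → * . g], [T → . * L], [T → . * g], [T → . L] }  — shift
  I7: { [T → L .] }  — reduce
  I8: { [L → * T . *] }  — shift
  I9: { [L → * T * .] }  — reduce
  I10: { [T → * L .], [T → L .] }  — 2 reduces
  I11: { [T → * g .] }  — reduce

No state contains both a complete item and a shift item.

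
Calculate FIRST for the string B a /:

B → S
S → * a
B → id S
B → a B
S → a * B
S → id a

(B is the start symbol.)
FIRST sets of the non-terminals involved (from the grammar, by fixed-point iteration):
  FIRST(B) = { '*', 'a', 'id' }

To compute FIRST(B a /), process the symbols left to right:
Symbol B is a non-terminal. Add FIRST(B) \ {ε} = { '*', 'a', 'id' }
B is not nullable (ε ∉ FIRST(B)), so stop here.
FIRST(B a /) = { '*', 'a', 'id' }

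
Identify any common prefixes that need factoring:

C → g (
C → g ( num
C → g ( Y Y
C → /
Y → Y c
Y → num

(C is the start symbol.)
Left-factoring is needed when two productions for the same non-terminal
share a common prefix on the right-hand side.

Productions for C:
  C → g (
  C → g ( num
  C → g ( Y Y
  C → /
Productions for Y:
  Y → Y c
  Y → num

Found common prefix 'g (' in productions for C

Answer: Yes, C has productions with common prefix 'g ('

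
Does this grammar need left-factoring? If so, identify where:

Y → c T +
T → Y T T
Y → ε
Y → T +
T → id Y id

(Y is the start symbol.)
Left-factoring is needed when two productions for the same non-terminal
share a common prefix on the right-hand side.

Productions for Y:
  Y → c T +
  Y → ε
  Y → T +
Productions for T:
  T → Y T T
  T → id Y id

No common prefixes found.

Answer: No, left-factoring is not needed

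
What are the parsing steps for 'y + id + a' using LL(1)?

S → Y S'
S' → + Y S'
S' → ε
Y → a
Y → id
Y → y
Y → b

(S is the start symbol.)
LL(1) parsing maintains a stack (initially the start symbol over $) and the input. At each step: if the stack top is a terminal, match it against the current input token; if it is a non-terminal N, replace it with the RHS of M[N, lookahead] (the unique production whose predict set contains the lookahead).

Stack is shown with the top on the left.

Stack     Input         Action
------------------------------
S $       y + id + a $  output S → Y S'
Y S' $    y + id + a $  output Y → y
y S' $    y + id + a $  match 'y'
S' $      + id + a $    output S' → + Y S'
+ Y S' $  + id + a $    match '+'
Y S' $    id + a $      output Y → id
id S' $   id + a $      match 'id'
S' $      + a $         output S' → + Y S'
+ Y S' $  + a $         match '+'
Y S' $    a $           output Y → a
a S' $    a $           match 'a'
S' $      $             output S' → ε
$         $             accept

The string is accepted.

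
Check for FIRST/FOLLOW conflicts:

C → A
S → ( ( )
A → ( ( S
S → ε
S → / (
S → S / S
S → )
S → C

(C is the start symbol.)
A FIRST/FOLLOW conflict occurs when a non-terminal N has a nullable alternative N → β (β ⇒* ε) and another alternative N → α with FIRST(α) ∩ FOLLOW(N) ≠ ∅: on such a lookahead the parser cannot decide between expanding α and letting N vanish via β.

Nullable non-terminals: S.
FIRST sets used below: FIRST(S) = { '(', ')', '/', ε }, FIRST(C) = { '(' }

S: nullable alternative(s) S → ε; FOLLOW(S) = { $, '/' }
  S → ( ( ): FIRST \ {ε} = { '(' } — disjoint from FOLLOW(S)
  S → ε: FIRST \ {ε} = { } — this is the only nullable alternative, skip
  S → / (: FIRST \ {ε} = { '/' } — overlaps FOLLOW(S) on { '/' }: CONFLICT
  S → S / S: FIRST \ {ε} = { '(', ')', '/' } — overlaps FOLLOW(S) on { '/' }: CONFLICT
  S → ): FIRST \ {ε} = { ')' } — disjoint from FOLLOW(S)
  S → C: FIRST \ {ε} = { '(' } — disjoint from FOLLOW(S)

A, C have no nullable alternative, so no FIRST/FOLLOW check is needed there.

So the grammar has 2 FIRST/FOLLOW conflicts (marked CONFLICT above).

Answer: Yes. S → '/' '(' with FOLLOW(S) on { '/' }; S → S '/' S with FOLLOW(S) on { '/' }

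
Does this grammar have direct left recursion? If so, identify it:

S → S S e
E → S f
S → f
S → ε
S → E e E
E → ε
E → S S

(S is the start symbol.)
Direct left recursion occurs when N → N α for some non-terminal N (the right-hand side begins with the left-hand side itself).

S → S S e: LEFT RECURSIVE (starts with S)
E → S f: starts with S
S → f: starts with f
S → ε: starts with ε
S → E e E: starts with E
E → ε: starts with ε
E → S S: starts with S

The grammar has direct left recursion on: S.

Answer: Yes, S is left-recursive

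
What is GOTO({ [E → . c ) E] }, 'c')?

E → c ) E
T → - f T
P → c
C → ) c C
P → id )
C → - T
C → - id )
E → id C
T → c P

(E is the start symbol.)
GOTO(I, 'c') = CLOSURE({ [A → αX.β] : [A → α.Xβ] ∈ I, X = 'c' })

Items with dot before 'c', with the dot advanced:
  [E → . c ) E] → [E → c . ) E]
Closure adds nothing (no advanced item has the dot before a non-terminal).

GOTO = { [E → c . ) E] }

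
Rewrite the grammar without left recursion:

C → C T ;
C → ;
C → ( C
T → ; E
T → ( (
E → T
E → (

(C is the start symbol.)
C is directly left-recursive. The standard transformation for
  A → A α₁ | ... | A α_m | β₁ | ... | β_n
is
  A  → β₁ A' | ... | β_n A'
  A' → α₁ A' | ... | α_m A' | ε

C → ; becomes C → ; C'
C → ( C becomes C → ( C C'
C → C T ; becomes C' → T ; C'
Add C' → ε

Productions for other non-terminals are unchanged:
  T → ; E
  T → ( (
  E → T
  E → (

Resulting grammar:
C → ; C'
C → ( C C'
C' → T ; C'
C' → ε
T → ; E
T → ( (
E → T
E → (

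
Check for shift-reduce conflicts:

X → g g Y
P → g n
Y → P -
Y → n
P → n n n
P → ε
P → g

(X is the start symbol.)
A shift-reduce conflict occurs when an LR(0) state has both:
  - a complete (reduce) item [A → α .] (dot at the end), and
  - a shift item [B → β . c γ] (dot before a terminal).

Augment with X' → X and build the canonical LR(0) collection (I0 = CLOSURE({[X' → . X]}), then GOTO on every symbol after a dot until no new states appear). It has 12 states:
  I0: { [X → . g g Y], [X' → . X] }  — shift
  I1: { [X' → X .] }  — accept
  I2: { [X → g . g Y] }  — shift
  I3: { [P → . g n], [P → . g], [P → . n n n], [P → .], [X → g g . Y], [Y → . P -], [Y → . n] }  — shift, reduce
  I4: { [Y → P . -] }  — shift
  I5: { [X → g g Y .] }  — reduce
  I6: { [P → g . n], [P → g .] }  — shift, reduce
  I7: { [P → n . n n], [Y → n .] }  — shift, reduce
  I8: { [P → n n . n] }  — shift
  I9: { [P → n n n .] }  — reduce
  I10: { [P → g n .] }  — reduce
  I11: { [Y → P - .] }  — reduce

I3 contains reduce item [P → .] and shift items [P → . g], [P → . g n], [P → . n n n], [Y → . n] — shift-reduce conflict.
I6 contains reduce item [P → g .] and shift item [P → g . n] — shift-reduce conflict.
I7 contains reduce item [Y → n .] and shift item [P → n . n n] — shift-reduce conflict.

Answer: Yes — I3: [P → .] vs [P → . g]; I6: [P → g .] vs [P → g . n]; I7: [Y → n .] vs [P → n . n n]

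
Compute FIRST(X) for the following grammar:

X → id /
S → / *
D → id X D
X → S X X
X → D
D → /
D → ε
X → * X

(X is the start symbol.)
{ '*', '/', 'id', ε }

FIRST sets of the other non-terminals involved (by the same procedure, iterated to a fixed point):
  FIRST(S) = { '/' }
  FIRST(D) = { '/', 'id', ε }

From X → id /:
  - id is a terminal: add 'id' and stop
From X → S X X:
  - S is a non-terminal: add FIRST(S) \ {ε} = { '/' }
    S is not nullable, so stop
From X → D:
  - D is a non-terminal: add FIRST(D) \ {ε} = { '/', 'id' }
    D is nullable and nothing follows, so the whole right-hand side can vanish: ε ∈ FIRST(X)
From X → * X:
  - '*' is a terminal: add '*' and stop

Collecting: FIRST(X) = { '*', '/', 'id', ε }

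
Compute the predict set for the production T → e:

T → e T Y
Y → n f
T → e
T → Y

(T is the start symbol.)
PREDICT(T → e) = (FIRST(RHS) \ {ε}) ∪ (FOLLOW(T) if ε ∈ FIRST(RHS), i.e. RHS ⇒* ε)
FIRST(e) = { 'e' }
ε ∉ FIRST(e), so FOLLOW(T) is not added.
PREDICT(T → e) = { 'e' }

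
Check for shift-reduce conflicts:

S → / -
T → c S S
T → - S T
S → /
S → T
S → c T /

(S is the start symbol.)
Yes — I2: [S → / .] vs [S → / . -]; I7: [S → T .] vs [S → c T . /]

Augment with S' → S and build the canonical LR(0) collection (I0 = CLOSURE({[S' → . S]}), then GOTO on every symbol after a dot until no new states appear). It has 14 states:
  I0: { [S → . / -], [S → . /], [S → . T], [S → . c T /], [S' → . S], [T → . - S T], [T → . c S S] }  — shift
  I1: { [S → . / -], [S → . /], [S → . T], [S → . c T /], [T → - . S T], [T → . - S T], [T → . c S S] }  — shift
  I2: { [S → / . -], [S → / .] }  — shift, reduce
  I3: { [S' → S .] }  — accept
  I4: { [S → T .] }  — reduce
  I5: { [S → . / -], [S → . /], [S → . T], [S → . c T /], [S → c . T /], [T → . - S T], [T → . c S S], [T → c . S S] }  — shift
  I6: { [S → . / -], [S → . /], [S → . T], [S → . c T /], [T → . - S T], [T → . c S S], [T → c S . S] }  — shift
  I7: { [S → T .], [S → c T . /] }  — shift, reduce
  I8: { [S → c T / .] }  — reduce
  I9: { [T → c S S .] }  — reduce
  I10: { [S → / - .] }  — reduce
  I11: { [T → - S . T], [T → . - S T], [T → . c S S] }  — shift
  I12: { [T → - S T .] }  — reduce
  I13: { [S → . / -], [S → . /], [S → . T], [S → . c T /], [T → . - S T], [T → . c S S], [T → c . S S] }  — shift

I2 contains reduce item [S → / .] and shift item [S → / . -] — shift-reduce conflict.
I7 contains reduce item [S → T .] and shift item [S → c T . /] — shift-reduce conflict.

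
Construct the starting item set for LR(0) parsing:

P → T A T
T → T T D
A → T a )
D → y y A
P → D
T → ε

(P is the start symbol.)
{ [D → . y y A], [P → . D], [P → . T A T], [P' → . P], [T → . T T D], [T → .] }

First, augment the grammar with P' → P
I₀ = CLOSURE({ [P' → . P] }):
  [P' → . P] has the dot before P: add [P → . T A T], [P → . D]
  [P → . T A T] has the dot before T: add [T → . T T D], [T → .]
  [P → . D] has the dot before D: add [D → . y y A]
No further items can be added.

I₀ = { [D → . y y A], [P → . D], [P → . T A T], [P' → . P], [T → . T T D], [T → .] }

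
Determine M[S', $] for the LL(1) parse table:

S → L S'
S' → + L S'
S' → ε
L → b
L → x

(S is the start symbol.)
To find M[S', $], we find productions for S' where $ is in the predict set (PREDICT(N → α) = (FIRST(α) \ {ε}) ∪ (FOLLOW(N) if α ⇒* ε)).

Relevant sets:
  FOLLOW(S') = { $ }

S' → + L S': PREDICT = { '+' }
S' → ε: PREDICT = { $ }
  $ is in predict set, so this production goes in M[S', $]

M[S', $] = S' → ε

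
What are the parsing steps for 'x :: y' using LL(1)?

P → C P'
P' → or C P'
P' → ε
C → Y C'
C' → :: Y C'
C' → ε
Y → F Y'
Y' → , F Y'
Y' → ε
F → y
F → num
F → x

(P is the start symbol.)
Stack is shown with the top on the left.

Stack         Input     Action
------------------------------
P $           x :: y $  output P → C P'
C P' $        x :: y $  output C → Y C'
Y C' P' $     x :: y $  output Y → F Y'
F Y' C' P' $  x :: y $  output F → x
x Y' C' P' $  x :: y $  match 'x'
Y' C' P' $    :: y $    output Y' → ε
C' P' $       :: y $    output C' → :: Y C'
:: Y C' P' $  :: y $    match '::'
Y C' P' $     y $       output Y → F Y'
F Y' C' P' $  y $       output F → y
y Y' C' P' $  y $       match 'y'
Y' C' P' $    $         output Y' → ε
C' P' $       $         output C' → ε
P' $          $         output P' → ε
$             $         accept

The string is accepted.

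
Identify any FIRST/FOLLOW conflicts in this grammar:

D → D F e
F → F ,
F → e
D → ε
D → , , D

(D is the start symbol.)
Yes. D → D F e with FOLLOW(D) on { 'e' }

Nullable non-terminals: D.
FIRST sets used below: FIRST(D) = { ',', 'e', ε }, FIRST(F) = { 'e' }

D: nullable alternative(s) D → ε; FOLLOW(D) = { $, 'e' }
  D → D F e: FIRST \ {ε} = { ',', 'e' } — overlaps FOLLOW(D) on { 'e' }: CONFLICT
  D → ε: FIRST \ {ε} = { } — this is the only nullable alternative, skip
  D → , , D: FIRST \ {ε} = { ',' } — disjoint from FOLLOW(D)

F has no nullable alternative, so no FIRST/FOLLOW check is needed there.

So the grammar has 1 FIRST/FOLLOW conflict (marked CONFLICT above).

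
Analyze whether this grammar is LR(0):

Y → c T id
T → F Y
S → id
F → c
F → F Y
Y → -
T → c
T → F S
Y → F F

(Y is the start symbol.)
No. Shift-reduce conflict between [F → c .] and [F → . c]

Augment with Y' → Y and build the canonical LR(0) collection (I0 = CLOSURE({[Y' → . Y]}), then GOTO on every symbol after a dot until no new states appear). It has 14 states:
  I0: { [F → . F Y], [F → . c], [Y → . -], [Y → . F F], [Y → . c T id], [Y' → . Y] }  — shift
  I1: { [Y → - .] }  — reduce
  I2: { [F → . F Y], [F → . c], [F → F . Y], [Y → . -], [Y → . F F], [Y → . c T id], [Y → F . F] }  — shift
  I3: { [Y' → Y .] }  — accept
  I4: { [F → . F Y], [F → . c], [F → c .], [T → . F S], [T → . F Y], [T → . c], [Y → c . T id] }  — shift, reduce
  I5: { [F → . F Y], [F → . c], [F → F . Y], [S → . id], [T → F . S], [T → F . Y], [Y → . -], [Y → . F F], [Y → . c T id] }  — shift
  I6: { [Y → c T . id] }  — shift
  I7: { [F → c .], [T → c .] }  — 2 reduces
  I8: { [Y → c T id .] }  — reduce
  I9: { [T → F S .] }  — reduce
  I10: { [F → F Y .], [T → F Y .] }  — 2 reduces
  I11: { [S → id .] }  — reduce
  I12: { [F → . F Y], [F → . c], [F → F . Y], [Y → . -], [Y → . F F], [Y → . c T id], [Y → F . F], [Y → F F .] }  — shift, reduce
  I13: { [F → F Y .] }  — reduce

Conflict in state I4:
  Shift-reduce conflict between [F → c .] and [F → . c]
So the grammar is NOT LR(0).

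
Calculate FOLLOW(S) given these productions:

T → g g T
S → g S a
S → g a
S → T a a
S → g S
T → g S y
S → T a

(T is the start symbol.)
{ 'a', 'y' }

To compute FOLLOW(S), find every occurrence of S on a right-hand side N → α S β: add FIRST(β) \ {ε}, and if β is empty or nullable also add FOLLOW(N). Iterate to a fixed point.

In S → g S a: S is followed by a, add FIRST(a) \ {ε} = { 'a' }
In S → g S: S is at the end; this adds FOLLOW(S) to itself — nothing new
In T → g S y: S is followed by y, add FIRST(y) \ {ε} = { 'y' }

Taking the union: FOLLOW(S) = { 'a', 'y' }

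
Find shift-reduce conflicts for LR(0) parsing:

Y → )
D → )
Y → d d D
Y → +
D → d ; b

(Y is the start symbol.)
No shift-reduce conflicts

A shift-reduce conflict occurs when an LR(0) state has both:
  - a complete (reduce) item [A → α .] (dot at the end), and
  - a shift item [B → β . c γ] (dot before a terminal).

Augment with Y' → Y and build the canonical LR(0) collection (I0 = CLOSURE({[Y' → . Y]}), then GOTO on every symbol after a dot until no new states appear). It has 11 states:
  I0: { [Y → . )], [Y → . +], [Y → . d d D], [Y' → . Y] }  — shift
  I1: { [Y → ) .] }  — reduce
  I2: { [Y → + .] }  — reduce
  I3: { [Y' → Y .] }  — accept
  I4: { [Y → d . d D] }  — shift
  I5: { [D → . )], [D → . d ; b], [Y → d d . D] }  — shift
  I6: { [D → ) .] }  — reduce
  I7: { [Y → d d D .] }  — reduce
  I8: { [D → d . ; b] }  — shift
  I9: { [D → d ; . b] }  — shift
  I10: { [D → d ; b .] }  — reduce

No state contains both a complete item and a shift item.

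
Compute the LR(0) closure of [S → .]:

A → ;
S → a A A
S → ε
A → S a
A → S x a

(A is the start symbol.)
Start with: [S → .]
The dot is at the end, so nothing is added.

CLOSURE = { [S → .] }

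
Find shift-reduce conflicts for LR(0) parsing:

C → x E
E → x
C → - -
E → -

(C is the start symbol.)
A shift-reduce conflict occurs when an LR(0) state has both:
  - a complete (reduce) item [A → α .] (dot at the end), and
  - a shift item [B → β . c γ] (dot before a terminal).

Augment with C' → C and build the canonical LR(0) collection (I0 = CLOSURE({[C' → . C]}), then GOTO on every symbol after a dot until no new states appear). It has 8 states:
  I0: { [C → . - -], [C → . x E], [C' → . C] }  — shift
  I1: { [C → - . -] }  — shift
  I2: { [C' → C .] }  — accept
  I3: { [C → x . E], [E → . -], [E → . x] }  — shift
  I4: { [E → - .] }  — reduce
  I5: { [C → x E .] }  — reduce
  I6: { [E → x .] }  — reduce
  I7: { [C → - - .] }  — reduce

No state contains both a complete item and a shift item.

Answer: No shift-reduce conflicts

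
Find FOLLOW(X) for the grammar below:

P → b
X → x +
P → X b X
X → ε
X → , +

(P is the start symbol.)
To compute FOLLOW(X), find every occurrence of X on a right-hand side N → α X β: add FIRST(β) \ {ε}, and if β is empty or nullable also add FOLLOW(N). Iterate to a fixed point.

In P → X b X: X is followed by b X, add FIRST(b X) \ {ε} = { 'b' }
In P → X b X: X is at the end, add FOLLOW(P)

The FOLLOW sets referred to above (computed the same way, to a fixed point):
  FOLLOW(P) = { $ }

Taking the union: FOLLOW(X) = { $, 'b' }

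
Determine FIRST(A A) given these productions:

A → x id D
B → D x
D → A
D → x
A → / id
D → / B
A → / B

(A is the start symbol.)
{ '/', 'x' }

FIRST sets of the non-terminals involved (from the grammar, by fixed-point iteration):
  FIRST(A) = { '/', 'x' }

To compute FIRST(A A), process the symbols left to right:
Symbol A is a non-terminal. Add FIRST(A) \ {ε} = { '/', 'x' }
A is not nullable (ε ∉ FIRST(A)), so stop here.
FIRST(A A) = { '/', 'x' }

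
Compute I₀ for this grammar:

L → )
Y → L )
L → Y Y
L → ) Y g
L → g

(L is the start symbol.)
{ [L → . ) Y g], [L → . )], [L → . Y Y], [L → . g], [L' → . L], [Y → . L )] }

First, augment the grammar with L' → L
I₀ = CLOSURE({ [L' → . L] }):
  [L' → . L] has the dot before L: add [L → . )], [L → . Y Y], [L → . ) Y g], [L → . g]
  [L → . Y Y] has the dot before Y: add [Y → . L )]
No further items can be added.

I₀ = { [L → . ) Y g], [L → . )], [L → . Y Y], [L → . g], [L' → . L], [Y → . L )] }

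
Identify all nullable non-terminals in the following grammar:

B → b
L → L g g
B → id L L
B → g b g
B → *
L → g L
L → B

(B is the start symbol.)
There are no ε-productions, so no non-terminal can derive ε.
No non-terminals are nullable.

Answer: None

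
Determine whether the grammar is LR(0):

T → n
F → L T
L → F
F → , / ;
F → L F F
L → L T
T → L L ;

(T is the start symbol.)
A grammar is LR(0) if no state in the canonical LR(0) collection has:
  - both a shift item (dot before a terminal) and a complete item (shift-reduce conflict), or
  - two or more complete items (reduce-reduce conflict; the accept item [T' → T .] counts as a complete item here).

Augment with T' → T and build the canonical LR(0) collection (I0 = CLOSURE({[T' → . T]}), then GOTO on every symbol after a dot until no new states appear). It has 14 states:
  I0: { [F → . , / ;], [F → . L F F], [F → . L T], [L → . F], [L → . L T], [T → . L L ;], [T → . n], [T' → . T] }  — shift
  I1: { [F → , . / ;] }  — shift
  I2: { [L → F .] }  — reduce
  I3: { [F → . , / ;], [F → . L F F], [F → . L T], [F → L . F F], [F → L . T], [L → . F], [L → . L T], [L → L . T], [T → . L L ;], [T → . n], [T → L . L ;] }  — shift
  I4: { [T' → T .] }  — accept
  I5: { [T → n .] }  — reduce
  I6: { [F → . , / ;], [F → . L F F], [F → . L T], [F → L F . F], [L → . F], [L → . L T], [L → F .] }  — shift, reduce
  I7: { [F → . , / ;], [F → . L F F], [F → . L T], [F → L . F F], [F → L . T], [L → . F], [L → . L T], [L → L . T], [T → . L L ;], [T → . n], [T → L . L ;], [T → L L . ;] }  — shift
  I8: { [F → L T .], [L → L T .] }  — 2 reduces
  I9: { [T → L L ; .] }  — reduce
  I10: { [F → L F F .], [L → F .] }  — 2 reduces
  I11: { [F → . , / ;], [F → . L F F], [F → . L T], [F → L . F F], [F → L . T], [L → . F], [L → . L T], [L → L . T], [T → . L L ;], [T → . n] }  — shift
  I12: { [F → , / . ;] }  — shift
  I13: { [F → , / ; .] }  — reduce

Conflict in state I6:
  Shift-reduce conflict between [L → F .] and [F → . , / ;]
So the grammar is NOT LR(0).

Answer: No. Shift-reduce conflict between [L → F .] and [F → . , / ;]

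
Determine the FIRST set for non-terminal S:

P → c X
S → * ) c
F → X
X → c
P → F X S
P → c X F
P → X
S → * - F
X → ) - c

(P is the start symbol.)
From S → * ) c:
  - '*' is a terminal: add '*' and stop
From S → * - F:
  - '*' is a terminal: add '*' and stop

Collecting: FIRST(S) = { '*' }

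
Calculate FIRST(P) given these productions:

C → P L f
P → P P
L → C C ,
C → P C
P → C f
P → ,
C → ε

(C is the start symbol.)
{ ',', 'f' }

FIRST sets of the other non-terminals involved (by the same procedure, iterated to a fixed point):
  FIRST(C) = { ',', 'f', ε }

From P → P P:
  - P is the symbol being defined: contributes nothing new
    P is not nullable, so stop
From P → C f:
  - C is a non-terminal: add FIRST(C) \ {ε} = { ',', 'f' }
    C is nullable, so continue to the next symbol
  - f is a terminal: add 'f' and stop
From P → ,:
  - ',' is a terminal: add ',' and stop

Collecting: FIRST(P) = { ',', 'f' }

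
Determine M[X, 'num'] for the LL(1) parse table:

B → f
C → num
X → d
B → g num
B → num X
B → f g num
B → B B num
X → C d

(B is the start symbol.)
To find M[X, 'num'], we find productions for X where 'num' is in the predict set (PREDICT(N → α) = (FIRST(α) \ {ε}) ∪ (FOLLOW(N) if α ⇒* ε)).

Relevant sets:
  FIRST(C) = { 'num' }

X → d: PREDICT = { 'd' }
X → C d: PREDICT = { 'num' }
  'num' is in predict set, so this production goes in M[X, 'num']

M[X, 'num'] = X → C d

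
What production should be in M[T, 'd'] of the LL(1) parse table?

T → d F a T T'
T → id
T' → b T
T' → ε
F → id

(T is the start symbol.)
T → d F a T T'

To find M[T, 'd'], we find productions for T where 'd' is in the predict set (PREDICT(N → α) = (FIRST(α) \ {ε}) ∪ (FOLLOW(N) if α ⇒* ε)).

T → d F a T T': PREDICT = { 'd' }
  'd' is in predict set, so this production goes in M[T, 'd']
T → id: PREDICT = { 'id' }

M[T, 'd'] = T → d F a T T'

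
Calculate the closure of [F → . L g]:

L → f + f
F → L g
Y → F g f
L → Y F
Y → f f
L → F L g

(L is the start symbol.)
To compute CLOSURE, for each item [A → α.Bβ] where B is a non-terminal, add [B → .γ] for all productions B → γ; repeat for the newly added items until nothing changes.

Start with: [F → . L g]
  [F → . L g] has the dot before L: add [L → . f + f], [L → . Y F], [L → . F L g]
  [L → . Y F] has the dot before Y: add [Y → . F g f], [Y → . f f]
  [L → . F L g] has the dot before F: all F-items already present
No further items can be added.

CLOSURE = { [F → . L g], [L → . F L g], [L → . Y F], [L → . f + f], [Y → . F g f], [Y → . f f] }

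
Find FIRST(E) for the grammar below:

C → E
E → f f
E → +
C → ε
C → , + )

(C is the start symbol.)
{ '+', 'f' }

To compute FIRST(E), examine every production with E on the left-hand side, reading each right-hand side left to right until a non-nullable symbol is reached.

From E → f f:
  - f is a terminal: add 'f' and stop
From E → +:
  - '+' is a terminal: add '+' and stop

Collecting: FIRST(E) = { '+', 'f' }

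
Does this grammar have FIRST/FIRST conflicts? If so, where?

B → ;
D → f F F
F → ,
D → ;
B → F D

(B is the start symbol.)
No FIRST/FIRST conflicts.

FIRST sets of the non-terminals at (or reachable through a nullable prefix from) the front of some alternative:
  FIRST(F) = { ',' }

Productions for B:
  B → ;: FIRST = { ';' }
  B → F D: FIRST = { ',' }
Productions for D:
  D → f F F: FIRST = { 'f' }
  D → ;: FIRST = { ';' }
F has only one production, so no FIRST/FIRST conflict is possible there.

All alternatives of each non-terminal have pairwise disjoint FIRST sets.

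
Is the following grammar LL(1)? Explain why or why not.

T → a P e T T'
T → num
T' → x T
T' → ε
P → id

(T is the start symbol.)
Relevant sets:
  FOLLOW(T') = { $, 'x' }

For T:
  PREDICT(T → a P e T T') = { 'a' }
  PREDICT(T → num) = { 'num' }
For T':
  PREDICT(T' → x T) = { 'x' }
  PREDICT(T' → ε) = { $, 'x' }
P has a single production, so nothing to check there.

Conflict found: Predict set conflict for T': { 'x' }
The grammar is NOT LL(1).

Answer: No. Predict set conflict for T': { 'x' }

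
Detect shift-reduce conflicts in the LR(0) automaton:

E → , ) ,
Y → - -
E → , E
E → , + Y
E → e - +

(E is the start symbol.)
A shift-reduce conflict occurs when an LR(0) state has both:
  - a complete (reduce) item [A → α .] (dot at the end), and
  - a shift item [B → β . c γ] (dot before a terminal).

Augment with E' → E and build the canonical LR(0) collection (I0 = CLOSURE({[E' → . E]}), then GOTO on every symbol after a dot until no new states appear). It has 13 states:
  I0: { [E → . , ) ,], [E → . , + Y], [E → . , E], [E → . e - +], [E' → . E] }  — shift
  I1: { [E → , . ) ,], [E → , . + Y], [E → , . E], [E → . , ) ,], [E → . , + Y], [E → . , E], [E → . e - +] }  — shift
  I2: { [E' → E .] }  — accept
  I3: { [E → e . - +] }  — shift
  I4: { [E → e - . +] }  — shift
  I5: { [E → e - + .] }  — reduce
  I6: { [E → , ) . ,] }  — shift
  I7: { [E → , + . Y], [Y → . - -] }  — shift
  I8: { [E → , E .] }  — reduce
  I9: { [Y → - . -] }  — shift
  I10: { [E → , + Y .] }  — reduce
  I11: { [Y → - - .] }  — reduce
  I12: { [E → , ) , .] }  — reduce

No state contains both a complete item and a shift item.

Answer: No shift-reduce conflicts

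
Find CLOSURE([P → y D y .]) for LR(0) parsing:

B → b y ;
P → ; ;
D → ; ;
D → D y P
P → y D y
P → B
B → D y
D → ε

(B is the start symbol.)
Start with: [P → y D y .]
The dot is at the end, so nothing is added.

CLOSURE = { [P → y D y .] }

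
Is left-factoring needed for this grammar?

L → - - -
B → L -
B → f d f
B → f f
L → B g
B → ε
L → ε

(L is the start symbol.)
Left-factoring is needed when two productions for the same non-terminal
share a common prefix on the right-hand side.

Productions for L:
  L → - - -
  L → B g
  L → ε
Productions for B:
  B → L -
  B → f d f
  B → f f
  B → ε

Found common prefix 'f' in productions for B

Answer: Yes, B has productions with common prefix 'f'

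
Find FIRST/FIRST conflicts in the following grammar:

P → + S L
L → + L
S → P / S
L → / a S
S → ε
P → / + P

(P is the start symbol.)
A FIRST/FIRST conflict occurs when two productions N → α and N → β for the same non-terminal have FIRST(α) ∩ FIRST(β) ≠ ∅ (with ε ∈ FIRST of a nullable right-hand side, so two nullable alternatives also conflict).

FIRST sets of the non-terminals at (or reachable through a nullable prefix from) the front of some alternative:
  FIRST(P) = { '+', '/' }

Productions for P:
  P → + S L: FIRST = { '+' }
  P → / + P: FIRST = { '/' }
Productions for L:
  L → + L: FIRST = { '+' }
  L → / a S: FIRST = { '/' }
Productions for S:
  S → P / S: FIRST = { '+', '/' }
  S → ε: FIRST = { ε }

All alternatives of each non-terminal have pairwise disjoint FIRST sets.

Answer: No FIRST/FIRST conflicts.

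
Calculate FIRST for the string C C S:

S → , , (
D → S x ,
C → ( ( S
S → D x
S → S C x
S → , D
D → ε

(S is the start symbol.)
{ '(' }

FIRST sets of the non-terminals involved (from the grammar, by fixed-point iteration):
  FIRST(C) = { '(' }

To compute FIRST(C C S), process the symbols left to right:
Symbol C is a non-terminal. Add FIRST(C) \ {ε} = { '(' }
C is not nullable (ε ∉ FIRST(C)), so stop here.
FIRST(C C S) = { '(' }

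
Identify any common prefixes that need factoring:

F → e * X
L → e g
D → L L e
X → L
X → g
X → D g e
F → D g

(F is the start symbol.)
Left-factoring is needed when two productions for the same non-terminal
share a common prefix on the right-hand side.

Productions for F:
  F → e * X
  F → D g
Productions for X:
  X → L
  X → g
  X → D g e

No common prefixes found.

Answer: No, left-factoring is not needed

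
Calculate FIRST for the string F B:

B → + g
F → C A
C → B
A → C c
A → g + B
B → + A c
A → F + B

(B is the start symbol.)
{ '+' }

FIRST sets of the non-terminals involved (from the grammar, by fixed-point iteration):
  FIRST(F) = { '+' }

To compute FIRST(F B), process the symbols left to right:
Symbol F is a non-terminal. Add FIRST(F) \ {ε} = { '+' }
F is not nullable (ε ∉ FIRST(F)), so stop here.
FIRST(F B) = { '+' }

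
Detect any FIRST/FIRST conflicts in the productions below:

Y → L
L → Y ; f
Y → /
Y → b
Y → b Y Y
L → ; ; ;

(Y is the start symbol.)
A FIRST/FIRST conflict occurs when two productions N → α and N → β for the same non-terminal have FIRST(α) ∩ FIRST(β) ≠ ∅ (with ε ∈ FIRST of a nullable right-hand side, so two nullable alternatives also conflict).

FIRST sets of the non-terminals at (or reachable through a nullable prefix from) the front of some alternative:
  FIRST(L) = { '/', ';', 'b' }
  FIRST(Y) = { '/', ';', 'b' }

Productions for Y:
  Y → L: FIRST = { '/', ';', 'b' }
  Y → /: FIRST = { '/' }
  Y → b: FIRST = { 'b' }
  Y → b Y Y: FIRST = { 'b' }
Productions for L:
  L → Y ; f: FIRST = { '/', ';', 'b' }
  L → ; ; ;: FIRST = { ';' }

Conflict for Y: Y → L and Y → /
  Overlap: { '/' }
Conflict for Y: Y → L and Y → b
  Overlap: { 'b' }
Conflict for Y: Y → L and Y → b Y Y
  Overlap: { 'b' }
Conflict for Y: Y → b and Y → b Y Y
  Overlap: { 'b' }
Conflict for L: L → Y ; f and L → ; ; ;
  Overlap: { ';' }

Answer: Yes. Y → L / Y → '/' on { '/' }; Y → L / Y → b on { 'b' }; Y → L / Y → b Y Y on { 'b' }; Y → b / Y → b Y Y on { 'b' }; L → Y ';' f / L → ';' ';' ';' on { ';' }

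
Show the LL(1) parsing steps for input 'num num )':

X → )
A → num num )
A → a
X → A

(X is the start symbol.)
LL(1) parsing maintains a stack (initially the start symbol over $) and the input. At each step: if the stack top is a terminal, match it against the current input token; if it is a non-terminal N, replace it with the RHS of M[N, lookahead] (the unique production whose predict set contains the lookahead).

Stack is shown with the top on the left.

Stack        Input        Action
--------------------------------
X $          num num ) $  output X → A
A $          num num ) $  output A → num num )
num num ) $  num num ) $  match 'num'
num ) $      num ) $      match 'num'
) $          ) $          match ')'
$            $            accept

The string is accepted.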